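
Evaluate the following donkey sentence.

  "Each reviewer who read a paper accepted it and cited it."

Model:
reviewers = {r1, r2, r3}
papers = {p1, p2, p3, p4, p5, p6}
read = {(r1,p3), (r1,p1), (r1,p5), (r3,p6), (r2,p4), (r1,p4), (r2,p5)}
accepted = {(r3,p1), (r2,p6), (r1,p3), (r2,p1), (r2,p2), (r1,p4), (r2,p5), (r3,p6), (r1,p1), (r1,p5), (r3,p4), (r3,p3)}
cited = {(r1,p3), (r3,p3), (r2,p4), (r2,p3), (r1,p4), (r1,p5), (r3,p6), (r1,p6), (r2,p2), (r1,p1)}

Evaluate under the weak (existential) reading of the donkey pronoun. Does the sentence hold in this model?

False

"it" takes "a paper" as antecedent — a donkey pronoun bound across the clause boundary.
Weak reading: every reviewer r with some read-paper has at least one read-paper p such that accepted(r,p) ∧ cited(r,p).
Per reviewer: r1:✓  r2:✗  r3:✓
r2 has no witness among its read-papers.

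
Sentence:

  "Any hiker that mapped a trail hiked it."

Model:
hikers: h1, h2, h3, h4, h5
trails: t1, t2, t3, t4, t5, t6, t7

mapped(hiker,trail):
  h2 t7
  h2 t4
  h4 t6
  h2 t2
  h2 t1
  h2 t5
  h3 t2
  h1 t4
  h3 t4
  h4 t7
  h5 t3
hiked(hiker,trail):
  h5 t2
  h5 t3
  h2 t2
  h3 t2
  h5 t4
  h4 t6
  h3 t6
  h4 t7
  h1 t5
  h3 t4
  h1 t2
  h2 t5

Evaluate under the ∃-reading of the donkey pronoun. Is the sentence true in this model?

False

"it" takes "a trail" as antecedent — a donkey pronoun bound across the clause boundary.
Weak reading: every hiker h with some mapped-trail has at least one mapped-trail t such that hiked(h,t).
Per hiker: h1:✗  h2:✓  h3:✓  h4:✓  h5:✓
h1 has no witness among its mapped-trails.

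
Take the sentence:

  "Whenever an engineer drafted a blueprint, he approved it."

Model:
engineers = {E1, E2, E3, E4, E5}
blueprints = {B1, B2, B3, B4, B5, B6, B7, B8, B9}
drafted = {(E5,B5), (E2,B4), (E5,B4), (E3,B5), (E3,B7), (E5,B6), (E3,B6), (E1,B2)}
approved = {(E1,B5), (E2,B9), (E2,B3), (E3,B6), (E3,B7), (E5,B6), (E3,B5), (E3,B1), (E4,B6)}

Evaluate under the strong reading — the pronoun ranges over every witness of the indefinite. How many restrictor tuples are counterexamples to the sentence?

4

"it" takes "a blueprint" as antecedent — a donkey pronoun bound across the clause boundary.
Strong reading: for every (e,b) with drafted(e,b), approved(e,b).
Restrictor pairs: (E1,B2) ✗  (E2,B4) ✗  (E3,B5) ✓  (E3,B6) ✓  (E3,B7) ✓  (E5,B4) ✗  (E5,B5) ✗  (E5,B6) ✓
Counterexamples (restrictor pairs failing the scope): 4.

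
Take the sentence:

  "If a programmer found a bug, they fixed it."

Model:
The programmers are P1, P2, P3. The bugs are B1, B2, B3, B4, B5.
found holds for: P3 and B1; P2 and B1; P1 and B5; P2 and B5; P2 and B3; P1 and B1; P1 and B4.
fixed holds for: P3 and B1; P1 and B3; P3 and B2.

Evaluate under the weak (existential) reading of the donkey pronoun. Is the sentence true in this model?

False

"it" takes "a bug" as antecedent — a donkey pronoun bound across the clause boundary.
Weak reading: every programmer p with some found-bug has at least one found-bug b such that fixed(p,b).
Per programmer: P1:✗  P2:✗  P3:✓
P1 has no witness among its found-bugs.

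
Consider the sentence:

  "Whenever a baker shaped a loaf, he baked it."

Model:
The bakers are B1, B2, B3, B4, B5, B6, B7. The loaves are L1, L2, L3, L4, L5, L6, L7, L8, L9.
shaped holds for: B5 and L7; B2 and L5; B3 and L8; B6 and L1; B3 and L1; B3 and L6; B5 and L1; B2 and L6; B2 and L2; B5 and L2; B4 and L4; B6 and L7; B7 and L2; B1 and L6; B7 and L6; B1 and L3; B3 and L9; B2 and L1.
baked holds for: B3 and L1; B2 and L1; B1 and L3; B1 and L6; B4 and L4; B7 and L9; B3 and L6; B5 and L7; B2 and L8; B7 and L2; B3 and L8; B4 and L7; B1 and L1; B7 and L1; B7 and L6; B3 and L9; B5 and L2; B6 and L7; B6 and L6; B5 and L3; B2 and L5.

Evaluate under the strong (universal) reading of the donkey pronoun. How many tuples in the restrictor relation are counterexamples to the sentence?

4

"it" takes "a loaf" as antecedent — a donkey pronoun bound across the clause boundary.
Strong reading: for every (b,l) with shaped(b,l), baked(b,l).
Restrictor pairs: (B1,L3) ✓  (B1,L6) ✓  (B2,L1) ✓  (B2,L2) ✗  (B2,L5) ✓  (B2,L6) ✗  (B3,L1) ✓  (B3,L6) ✓  (B3,L8) ✓  (B3,L9) ✓  (B4,L4) ✓  (B5,L1) ✗  (B5,L2) ✓  (B5,L7) ✓  (B6,L1) ✗  (B6,L7) ✓  (B7,L2) ✓  (B7,L6) ✓
Counterexamples (restrictor pairs failing the scope): 4.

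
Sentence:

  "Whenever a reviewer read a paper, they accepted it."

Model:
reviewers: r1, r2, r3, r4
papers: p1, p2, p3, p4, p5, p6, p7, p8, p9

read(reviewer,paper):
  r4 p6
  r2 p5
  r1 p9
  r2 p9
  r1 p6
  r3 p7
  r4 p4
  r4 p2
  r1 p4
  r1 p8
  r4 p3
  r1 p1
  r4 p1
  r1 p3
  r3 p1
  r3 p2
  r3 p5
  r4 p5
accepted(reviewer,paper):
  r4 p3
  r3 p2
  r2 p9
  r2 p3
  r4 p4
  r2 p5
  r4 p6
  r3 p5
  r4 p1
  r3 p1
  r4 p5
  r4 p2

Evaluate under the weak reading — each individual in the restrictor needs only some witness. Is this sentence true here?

False

"it" takes "a paper" as antecedent — a donkey pronoun bound across the clause boundary.
Weak reading: every reviewer r with some read-paper has at least one read-paper p such that accepted(r,p).
Per reviewer: r1:✗  r2:✓  r3:✓  r4:✓
r1 has no witness among its read-papers.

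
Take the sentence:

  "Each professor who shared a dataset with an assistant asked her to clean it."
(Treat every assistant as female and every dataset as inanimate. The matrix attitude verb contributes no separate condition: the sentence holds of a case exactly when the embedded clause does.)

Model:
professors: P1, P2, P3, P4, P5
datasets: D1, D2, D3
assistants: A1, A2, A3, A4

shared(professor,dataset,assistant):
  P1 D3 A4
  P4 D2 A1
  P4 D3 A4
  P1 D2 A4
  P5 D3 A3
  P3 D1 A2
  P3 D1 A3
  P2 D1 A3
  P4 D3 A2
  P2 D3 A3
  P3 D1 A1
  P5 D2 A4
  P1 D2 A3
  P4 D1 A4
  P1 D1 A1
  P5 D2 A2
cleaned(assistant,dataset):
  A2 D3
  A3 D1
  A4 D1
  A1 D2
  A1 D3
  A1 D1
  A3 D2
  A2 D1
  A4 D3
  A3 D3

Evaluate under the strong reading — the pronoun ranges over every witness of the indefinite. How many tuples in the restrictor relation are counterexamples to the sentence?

"her" takes "an assistant" as antecedent and "it" takes "a dataset"; both are donkey pronouns co-varying with the restrictor.
Strong reading: for every (p,d,a) with shared(p,d,a), cleaned(a,d).
Restrictor triples: (P1,D1,A1)→cleaned(A1,D1) ✓  (P1,D2,A3)→cleaned(A3,D2) ✓  (P1,D2,A4)→cleaned(A4,D2) ✗  (P1,D3,A4)→cleaned(A4,D3) ✓  (P2,D1,A3)→cleaned(A3,D1) ✓  (P2,D3,A3)→cleaned(A3,D3) ✓  (P3,D1,A1)→cleaned(A1,D1) ✓  (P3,D1,A2)→cleaned(A2,D1) ✓  (P3,D1,A3)→cleaned(A3,D1) ✓  (P4,D1,A4)→cleaned(A4,D1) ✓  (P4,D2,A1)→cleaned(A1,D2) ✓  (P4,D3,A2)→cleaned(A2,D3) ✓  (P4,D3,A4)→cleaned(A4,D3) ✓  (P5,D2,A2)→cleaned(A2,D2) ✗  (P5,D2,A4)→cleaned(A4,D2) ✗  (P5,D3,A3)→cleaned(A3,D3) ✓
Counterexamples (restrictor triples failing the scope): 3.

3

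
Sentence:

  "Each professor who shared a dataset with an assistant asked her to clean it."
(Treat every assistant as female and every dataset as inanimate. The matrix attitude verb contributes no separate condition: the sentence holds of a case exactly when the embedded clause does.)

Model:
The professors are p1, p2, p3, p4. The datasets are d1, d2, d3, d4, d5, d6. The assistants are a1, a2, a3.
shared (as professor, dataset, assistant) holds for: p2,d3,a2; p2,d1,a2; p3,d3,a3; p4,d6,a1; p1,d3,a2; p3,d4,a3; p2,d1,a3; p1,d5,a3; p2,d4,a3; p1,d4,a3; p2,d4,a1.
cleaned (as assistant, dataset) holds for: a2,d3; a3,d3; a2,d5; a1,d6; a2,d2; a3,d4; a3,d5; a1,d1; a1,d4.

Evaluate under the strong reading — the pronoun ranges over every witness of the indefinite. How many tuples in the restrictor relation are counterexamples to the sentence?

"her" takes "an assistant" as antecedent and "it" takes "a dataset"; both are donkey pronouns co-varying with the restrictor.
Strong reading: for every (p,d,a) with shared(p,d,a), cleaned(a,d).
Restrictor triples: (p1,d3,a2)→cleaned(a2,d3) ✓  (p1,d4,a3)→cleaned(a3,d4) ✓  (p1,d5,a3)→cleaned(a3,d5) ✓  (p2,d1,a2)→cleaned(a2,d1) ✗  (p2,d1,a3)→cleaned(a3,d1) ✗  (p2,d3,a2)→cleaned(a2,d3) ✓  (p2,d4,a1)→cleaned(a1,d4) ✓  (p2,d4,a3)→cleaned(a3,d4) ✓  (p3,d3,a3)→cleaned(a3,d3) ✓  (p3,d4,a3)→cleaned(a3,d4) ✓  (p4,d6,a1)→cleaned(a1,d6) ✓
Counterexamples (restrictor triples failing the scope): 2.

2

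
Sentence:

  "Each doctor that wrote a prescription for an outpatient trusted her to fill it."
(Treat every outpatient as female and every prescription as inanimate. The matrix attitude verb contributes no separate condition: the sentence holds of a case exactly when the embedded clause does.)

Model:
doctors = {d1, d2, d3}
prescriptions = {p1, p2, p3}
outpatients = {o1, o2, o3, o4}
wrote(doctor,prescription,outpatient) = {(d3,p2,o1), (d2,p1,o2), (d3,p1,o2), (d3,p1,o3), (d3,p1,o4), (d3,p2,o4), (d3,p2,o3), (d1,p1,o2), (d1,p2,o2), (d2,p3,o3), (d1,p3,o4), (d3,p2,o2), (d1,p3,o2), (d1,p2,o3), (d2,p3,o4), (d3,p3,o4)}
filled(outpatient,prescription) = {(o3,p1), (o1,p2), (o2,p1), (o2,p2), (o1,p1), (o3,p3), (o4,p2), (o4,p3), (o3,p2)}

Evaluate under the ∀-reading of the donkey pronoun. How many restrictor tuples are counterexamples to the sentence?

2

"her" takes "an outpatient" as antecedent and "it" takes "a prescription"; both are donkey pronouns co-varying with the restrictor.
Strong reading: for every (d,p,o) with wrote(d,p,o), filled(o,p).
Restrictor triples: (d1,p1,o2)→filled(o2,p1) ✓  (d1,p2,o2)→filled(o2,p2) ✓  (d1,p2,o3)→filled(o3,p2) ✓  (d1,p3,o2)→filled(o2,p3) ✗  (d1,p3,o4)→filled(o4,p3) ✓  (d2,p1,o2)→filled(o2,p1) ✓  (d2,p3,o3)→filled(o3,p3) ✓  (d2,p3,o4)→filled(o4,p3) ✓  (d3,p1,o2)→filled(o2,p1) ✓  (d3,p1,o3)→filled(o3,p1) ✓  (d3,p1,o4)→filled(o4,p1) ✗  (d3,p2,o1)→filled(o1,p2) ✓  (d3,p2,o2)→filled(o2,p2) ✓  (d3,p2,o3)→filled(o3,p2) ✓  (d3,p2,o4)→filled(o4,p2) ✓  (d3,p3,o4)→filled(o4,p3) ✓
Counterexamples (restrictor triples failing the scope): 2.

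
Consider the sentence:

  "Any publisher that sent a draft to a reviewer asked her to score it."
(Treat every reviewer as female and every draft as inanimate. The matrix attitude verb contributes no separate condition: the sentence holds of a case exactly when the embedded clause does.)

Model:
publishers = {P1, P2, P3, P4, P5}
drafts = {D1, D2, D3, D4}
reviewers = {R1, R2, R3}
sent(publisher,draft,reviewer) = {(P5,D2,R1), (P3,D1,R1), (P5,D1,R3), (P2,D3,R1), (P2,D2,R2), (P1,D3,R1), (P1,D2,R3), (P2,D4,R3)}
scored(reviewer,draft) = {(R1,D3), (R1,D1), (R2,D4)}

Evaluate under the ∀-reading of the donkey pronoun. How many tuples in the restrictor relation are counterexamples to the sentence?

"her" takes "a reviewer" as antecedent and "it" takes "a draft"; both are donkey pronouns co-varying with the restrictor.
Strong reading: for every (p,d,r) with sent(p,d,r), scored(r,d).
Restrictor triples: (P1,D2,R3)→scored(R3,D2) ✗  (P1,D3,R1)→scored(R1,D3) ✓  (P2,D2,R2)→scored(R2,D2) ✗  (P2,D3,R1)→scored(R1,D3) ✓  (P2,D4,R3)→scored(R3,D4) ✗  (P3,D1,R1)→scored(R1,D1) ✓  (P5,D1,R3)→scored(R3,D1) ✗  (P5,D2,R1)→scored(R1,D2) ✗
Counterexamples (restrictor triples failing the scope): 5.

5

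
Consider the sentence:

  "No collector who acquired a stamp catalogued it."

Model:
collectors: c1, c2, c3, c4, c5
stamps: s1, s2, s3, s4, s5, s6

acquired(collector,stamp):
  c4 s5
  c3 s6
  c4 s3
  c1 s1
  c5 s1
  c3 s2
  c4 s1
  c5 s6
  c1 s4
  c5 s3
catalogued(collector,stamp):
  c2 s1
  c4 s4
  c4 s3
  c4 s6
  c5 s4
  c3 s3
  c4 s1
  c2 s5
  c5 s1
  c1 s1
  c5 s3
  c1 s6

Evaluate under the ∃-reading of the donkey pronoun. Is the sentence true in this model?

False

"it" takes "a stamp" as antecedent — a donkey pronoun bound across the clause boundary.
Truth condition: for no (c,s) with acquired(c,s) does catalogued(c,s) hold.
Restrictor pairs — does the scope hold? (c1,s1):holds  (c1,s4):fails  (c3,s2):fails  (c3,s6):fails  (c4,s1):holds  (c4,s3):holds  (c4,s5):fails  (c5,s1):holds  (c5,s3):holds  (c5,s6):fails
Scope holds for 5 pair(s), so the sentence is false.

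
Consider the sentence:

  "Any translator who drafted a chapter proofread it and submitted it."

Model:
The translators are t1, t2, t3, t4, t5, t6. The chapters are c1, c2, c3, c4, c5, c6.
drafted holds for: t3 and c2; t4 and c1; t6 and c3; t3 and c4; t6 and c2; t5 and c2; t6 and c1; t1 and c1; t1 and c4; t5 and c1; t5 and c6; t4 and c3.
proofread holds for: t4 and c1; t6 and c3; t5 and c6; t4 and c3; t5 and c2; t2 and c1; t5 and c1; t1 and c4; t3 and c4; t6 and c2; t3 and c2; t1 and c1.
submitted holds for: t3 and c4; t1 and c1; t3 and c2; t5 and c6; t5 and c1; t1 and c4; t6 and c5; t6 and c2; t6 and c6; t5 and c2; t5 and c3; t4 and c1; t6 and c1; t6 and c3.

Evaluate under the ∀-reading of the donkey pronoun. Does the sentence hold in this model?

False

"it" takes "a chapter" as antecedent — a donkey pronoun bound across the clause boundary.
Strong reading: for every (t,c) with drafted(t,c), proofread(t,c) ∧ submitted(t,c).
Restrictor pairs: (t1,c1) ✓  (t1,c4) ✓  (t3,c2) ✓  (t3,c4) ✓  (t4,c1) ✓  (t4,c3) ✗  (t5,c1) ✓  (t5,c2) ✓  (t5,c6) ✓  (t6,c1) ✗  (t6,c2) ✓  (t6,c3) ✓
Counterexample: (t4,c3) is in drafted but fails the scope.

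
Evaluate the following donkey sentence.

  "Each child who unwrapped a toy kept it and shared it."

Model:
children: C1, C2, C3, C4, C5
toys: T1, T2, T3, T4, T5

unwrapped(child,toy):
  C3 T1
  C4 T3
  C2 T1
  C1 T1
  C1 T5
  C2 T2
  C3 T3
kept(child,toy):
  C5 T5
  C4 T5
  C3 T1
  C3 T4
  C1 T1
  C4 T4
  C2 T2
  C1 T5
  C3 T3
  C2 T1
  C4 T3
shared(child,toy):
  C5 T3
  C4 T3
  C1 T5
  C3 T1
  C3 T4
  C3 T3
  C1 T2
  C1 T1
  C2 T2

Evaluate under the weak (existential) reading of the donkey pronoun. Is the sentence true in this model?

"it" takes "a toy" as antecedent — a donkey pronoun bound across the clause boundary.
Weak reading: every child c with some unwrapped-toy has at least one unwrapped-toy t such that kept(c,t) ∧ shared(c,t).
Per child: C1:✓  C2:✓  C3:✓  C4:✓
Every child in the restrictor has a witness.

True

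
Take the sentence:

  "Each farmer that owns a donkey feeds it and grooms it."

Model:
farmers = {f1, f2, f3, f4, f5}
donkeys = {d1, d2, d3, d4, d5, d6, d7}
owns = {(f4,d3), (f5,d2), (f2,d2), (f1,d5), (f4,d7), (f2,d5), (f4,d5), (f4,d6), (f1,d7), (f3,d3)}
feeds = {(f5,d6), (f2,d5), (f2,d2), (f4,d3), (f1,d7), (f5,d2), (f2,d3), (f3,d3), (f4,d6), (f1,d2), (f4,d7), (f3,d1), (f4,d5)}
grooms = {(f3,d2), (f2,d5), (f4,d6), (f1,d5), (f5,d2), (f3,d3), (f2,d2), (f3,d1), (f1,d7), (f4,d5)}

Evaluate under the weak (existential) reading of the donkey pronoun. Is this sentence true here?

True

"it" takes "a donkey" as antecedent — a donkey pronoun bound across the clause boundary.
Weak reading: every farmer f with some owns-donkey has at least one owns-donkey d such that feeds(f,d) ∧ grooms(f,d).
Per farmer: f1:✓  f2:✓  f3:✓  f4:✓  f5:✓
Every farmer in the restrictor has a witness.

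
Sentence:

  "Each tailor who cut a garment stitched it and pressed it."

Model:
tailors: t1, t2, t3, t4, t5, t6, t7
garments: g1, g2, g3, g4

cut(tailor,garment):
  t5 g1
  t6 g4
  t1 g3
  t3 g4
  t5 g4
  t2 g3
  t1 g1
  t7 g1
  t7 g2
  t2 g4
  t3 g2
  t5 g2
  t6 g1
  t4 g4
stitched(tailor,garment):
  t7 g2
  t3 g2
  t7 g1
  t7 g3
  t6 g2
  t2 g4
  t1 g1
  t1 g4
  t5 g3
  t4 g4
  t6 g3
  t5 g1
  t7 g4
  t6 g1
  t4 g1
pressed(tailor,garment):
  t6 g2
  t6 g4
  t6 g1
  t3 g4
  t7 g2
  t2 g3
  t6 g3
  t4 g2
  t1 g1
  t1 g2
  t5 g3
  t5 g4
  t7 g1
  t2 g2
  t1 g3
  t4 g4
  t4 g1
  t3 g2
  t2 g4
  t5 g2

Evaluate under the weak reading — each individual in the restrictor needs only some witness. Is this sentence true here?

False

"it" takes "a garment" as antecedent — a donkey pronoun bound across the clause boundary.
Weak reading: every tailor t with some cut-garment has at least one cut-garment g such that stitched(t,g) ∧ pressed(t,g).
Per tailor: t1:✓  t2:✓  t3:✓  t4:✓  t5:✗  t6:✓  t7:✓
t5 has no witness among its cut-garments.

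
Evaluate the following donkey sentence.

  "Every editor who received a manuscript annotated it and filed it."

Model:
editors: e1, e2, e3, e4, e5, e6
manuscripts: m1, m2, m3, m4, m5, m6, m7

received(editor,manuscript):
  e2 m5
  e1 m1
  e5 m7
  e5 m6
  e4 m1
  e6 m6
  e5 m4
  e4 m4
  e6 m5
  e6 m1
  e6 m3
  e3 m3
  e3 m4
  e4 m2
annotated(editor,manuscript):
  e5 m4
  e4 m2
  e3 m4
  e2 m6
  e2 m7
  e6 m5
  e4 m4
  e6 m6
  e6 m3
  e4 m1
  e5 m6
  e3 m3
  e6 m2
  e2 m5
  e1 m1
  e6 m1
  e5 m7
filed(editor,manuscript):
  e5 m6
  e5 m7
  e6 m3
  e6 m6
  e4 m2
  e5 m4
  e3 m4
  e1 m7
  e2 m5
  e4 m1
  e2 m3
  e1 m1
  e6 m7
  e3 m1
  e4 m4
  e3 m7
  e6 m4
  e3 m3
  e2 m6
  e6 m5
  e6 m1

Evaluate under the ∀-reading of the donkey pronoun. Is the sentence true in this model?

True

"it" takes "a manuscript" as antecedent — a donkey pronoun bound across the clause boundary.
Strong reading: for every (e,m) with received(e,m), annotated(e,m) ∧ filed(e,m).
Restrictor pairs: (e1,m1) ✓  (e2,m5) ✓  (e3,m3) ✓  (e3,m4) ✓  (e4,m1) ✓  (e4,m2) ✓  (e4,m4) ✓  (e5,m4) ✓  (e5,m6) ✓  (e5,m7) ✓  (e6,m1) ✓  (e6,m3) ✓  (e6,m5) ✓  (e6,m6) ✓
Every restrictor pair satisfies the scope.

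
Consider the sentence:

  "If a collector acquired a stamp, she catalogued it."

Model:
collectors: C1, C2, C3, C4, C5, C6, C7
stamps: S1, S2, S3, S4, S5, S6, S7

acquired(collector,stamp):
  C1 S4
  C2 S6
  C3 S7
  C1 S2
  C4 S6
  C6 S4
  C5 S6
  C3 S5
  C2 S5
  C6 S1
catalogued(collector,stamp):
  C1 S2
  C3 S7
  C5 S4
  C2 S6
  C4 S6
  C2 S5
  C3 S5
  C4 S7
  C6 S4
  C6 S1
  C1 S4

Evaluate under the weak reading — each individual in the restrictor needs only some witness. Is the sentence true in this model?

"it" takes "a stamp" as antecedent — a donkey pronoun bound across the clause boundary.
Weak reading: every collector c with some acquired-stamp has at least one acquired-stamp s such that catalogued(c,s).
Per collector: C1:✓  C2:✓  C3:✓  C4:✓  C5:✗  C6:✓
C5 has no witness among its acquired-stamps.

False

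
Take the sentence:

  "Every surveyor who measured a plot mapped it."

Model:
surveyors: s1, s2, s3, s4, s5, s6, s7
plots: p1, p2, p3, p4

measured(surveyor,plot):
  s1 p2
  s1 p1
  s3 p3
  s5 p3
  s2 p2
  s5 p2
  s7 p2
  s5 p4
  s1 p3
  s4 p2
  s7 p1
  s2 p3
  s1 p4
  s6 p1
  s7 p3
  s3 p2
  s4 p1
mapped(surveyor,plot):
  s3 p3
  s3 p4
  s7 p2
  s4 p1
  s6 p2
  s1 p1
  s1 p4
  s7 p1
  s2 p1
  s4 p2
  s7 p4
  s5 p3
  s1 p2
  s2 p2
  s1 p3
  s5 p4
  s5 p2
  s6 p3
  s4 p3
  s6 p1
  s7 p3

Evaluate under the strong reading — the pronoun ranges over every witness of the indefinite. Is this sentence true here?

False

"it" takes "a plot" as antecedent — a donkey pronoun bound across the clause boundary.
Strong reading: for every (s,p) with measured(s,p), mapped(s,p).
Restrictor pairs: (s1,p1) ✓  (s1,p2) ✓  (s1,p3) ✓  (s1,p4) ✓  (s2,p2) ✓  (s2,p3) ✗  (s3,p2) ✗  (s3,p3) ✓  (s4,p1) ✓  (s4,p2) ✓  (s5,p2) ✓  (s5,p3) ✓  (s5,p4) ✓  (s6,p1) ✓  (s7,p1) ✓  (s7,p2) ✓  (s7,p3) ✓
Counterexample: (s2,p3) is in measured but fails the scope.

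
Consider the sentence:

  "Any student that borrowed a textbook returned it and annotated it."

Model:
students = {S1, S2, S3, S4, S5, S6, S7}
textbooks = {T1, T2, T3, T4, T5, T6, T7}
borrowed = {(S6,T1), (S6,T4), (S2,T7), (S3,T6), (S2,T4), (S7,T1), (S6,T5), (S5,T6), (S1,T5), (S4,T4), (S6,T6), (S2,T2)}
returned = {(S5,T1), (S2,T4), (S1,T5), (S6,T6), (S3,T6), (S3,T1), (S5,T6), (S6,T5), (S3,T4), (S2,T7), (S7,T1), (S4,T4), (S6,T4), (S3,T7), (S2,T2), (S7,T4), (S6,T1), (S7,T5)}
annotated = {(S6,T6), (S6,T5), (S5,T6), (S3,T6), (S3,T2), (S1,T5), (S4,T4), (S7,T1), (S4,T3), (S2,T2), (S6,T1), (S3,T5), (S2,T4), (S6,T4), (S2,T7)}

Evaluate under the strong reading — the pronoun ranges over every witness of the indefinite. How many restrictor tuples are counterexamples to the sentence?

0

"it" takes "a textbook" as antecedent — a donkey pronoun bound across the clause boundary.
Strong reading: for every (s,t) with borrowed(s,t), returned(s,t) ∧ annotated(s,t).
Restrictor pairs: (S1,T5) ✓  (S2,T2) ✓  (S2,T4) ✓  (S2,T7) ✓  (S3,T6) ✓  (S4,T4) ✓  (S5,T6) ✓  (S6,T1) ✓  (S6,T4) ✓  (S6,T5) ✓  (S6,T6) ✓  (S7,T1) ✓
Counterexamples (restrictor pairs failing the scope): 0.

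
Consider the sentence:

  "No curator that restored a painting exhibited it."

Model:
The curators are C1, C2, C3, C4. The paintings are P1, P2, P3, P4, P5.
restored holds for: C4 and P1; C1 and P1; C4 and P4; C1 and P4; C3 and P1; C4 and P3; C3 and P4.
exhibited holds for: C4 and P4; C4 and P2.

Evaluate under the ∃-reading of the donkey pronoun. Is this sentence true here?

"it" takes "a painting" as antecedent — a donkey pronoun bound across the clause boundary.
Truth condition: for no (c,p) with restored(c,p) does exhibited(c,p) hold.
Restrictor pairs — does the scope hold? (C1,P1):fails  (C1,P4):fails  (C3,P1):fails  (C3,P4):fails  (C4,P1):fails  (C4,P3):fails  (C4,P4):holds
Scope holds for 1 pair(s), so the sentence is false.

False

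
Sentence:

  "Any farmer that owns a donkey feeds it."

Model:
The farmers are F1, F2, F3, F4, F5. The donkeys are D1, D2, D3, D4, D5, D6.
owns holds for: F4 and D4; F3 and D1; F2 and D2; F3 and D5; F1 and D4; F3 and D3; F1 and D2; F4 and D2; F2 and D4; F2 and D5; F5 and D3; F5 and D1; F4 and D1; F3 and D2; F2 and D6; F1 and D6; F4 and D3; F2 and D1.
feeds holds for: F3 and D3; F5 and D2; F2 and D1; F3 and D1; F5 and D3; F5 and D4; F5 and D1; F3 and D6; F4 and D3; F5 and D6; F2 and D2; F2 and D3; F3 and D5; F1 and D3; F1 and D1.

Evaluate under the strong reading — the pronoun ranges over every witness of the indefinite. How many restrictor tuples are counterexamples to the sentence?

10

"it" takes "a donkey" as antecedent — a donkey pronoun bound across the clause boundary.
Strong reading: for every (f,d) with owns(f,d), feeds(f,d).
Restrictor pairs: (F1,D2) ✗  (F1,D4) ✗  (F1,D6) ✗  (F2,D1) ✓  (F2,D2) ✓  (F2,D4) ✗  (F2,D5) ✗  (F2,D6) ✗  (F3,D1) ✓  (F3,D2) ✗  (F3,D3) ✓  (F3,D5) ✓  (F4,D1) ✗  (F4,D2) ✗  (F4,D3) ✓  (F4,D4) ✗  (F5,D1) ✓  (F5,D3) ✓
Counterexamples (restrictor pairs failing the scope): 10.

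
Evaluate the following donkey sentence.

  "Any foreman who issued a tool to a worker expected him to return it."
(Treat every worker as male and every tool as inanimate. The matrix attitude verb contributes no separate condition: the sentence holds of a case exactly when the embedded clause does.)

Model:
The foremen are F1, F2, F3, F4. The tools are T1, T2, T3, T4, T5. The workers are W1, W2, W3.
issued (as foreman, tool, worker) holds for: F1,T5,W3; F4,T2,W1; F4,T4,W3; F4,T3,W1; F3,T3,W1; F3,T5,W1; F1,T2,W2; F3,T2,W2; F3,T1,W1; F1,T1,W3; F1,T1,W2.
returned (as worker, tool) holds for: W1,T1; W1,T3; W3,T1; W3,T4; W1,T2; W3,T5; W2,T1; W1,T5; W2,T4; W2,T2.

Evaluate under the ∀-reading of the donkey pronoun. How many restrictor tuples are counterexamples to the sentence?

0

"him" takes "a worker" as antecedent and "it" takes "a tool"; both are donkey pronouns co-varying with the restrictor.
Strong reading: for every (f,t,w) with issued(f,t,w), returned(w,t).
Restrictor triples: (F1,T1,W2)→returned(W2,T1) ✓  (F1,T1,W3)→returned(W3,T1) ✓  (F1,T2,W2)→returned(W2,T2) ✓  (F1,T5,W3)→returned(W3,T5) ✓  (F3,T1,W1)→returned(W1,T1) ✓  (F3,T2,W2)→returned(W2,T2) ✓  (F3,T3,W1)→returned(W1,T3) ✓  (F3,T5,W1)→returned(W1,T5) ✓  (F4,T2,W1)→returned(W1,T2) ✓  (F4,T3,W1)→returned(W1,T3) ✓  (F4,T4,W3)→returned(W3,T4) ✓
Counterexamples (restrictor triples failing the scope): 0.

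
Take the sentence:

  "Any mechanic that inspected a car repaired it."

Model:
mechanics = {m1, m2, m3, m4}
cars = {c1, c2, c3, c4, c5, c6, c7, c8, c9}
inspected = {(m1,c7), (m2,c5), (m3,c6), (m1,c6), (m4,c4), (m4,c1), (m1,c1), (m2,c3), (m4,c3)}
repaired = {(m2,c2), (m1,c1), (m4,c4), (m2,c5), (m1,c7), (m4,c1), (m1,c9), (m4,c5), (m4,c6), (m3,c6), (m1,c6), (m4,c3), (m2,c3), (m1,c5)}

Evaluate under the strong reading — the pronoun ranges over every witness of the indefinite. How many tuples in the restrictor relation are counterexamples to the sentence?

0

"it" takes "a car" as antecedent — a donkey pronoun bound across the clause boundary.
Strong reading: for every (m,c) with inspected(m,c), repaired(m,c).
Restrictor pairs: (m1,c1) ✓  (m1,c6) ✓  (m1,c7) ✓  (m2,c3) ✓  (m2,c5) ✓  (m3,c6) ✓  (m4,c1) ✓  (m4,c3) ✓  (m4,c4) ✓
Counterexamples (restrictor pairs failing the scope): 0.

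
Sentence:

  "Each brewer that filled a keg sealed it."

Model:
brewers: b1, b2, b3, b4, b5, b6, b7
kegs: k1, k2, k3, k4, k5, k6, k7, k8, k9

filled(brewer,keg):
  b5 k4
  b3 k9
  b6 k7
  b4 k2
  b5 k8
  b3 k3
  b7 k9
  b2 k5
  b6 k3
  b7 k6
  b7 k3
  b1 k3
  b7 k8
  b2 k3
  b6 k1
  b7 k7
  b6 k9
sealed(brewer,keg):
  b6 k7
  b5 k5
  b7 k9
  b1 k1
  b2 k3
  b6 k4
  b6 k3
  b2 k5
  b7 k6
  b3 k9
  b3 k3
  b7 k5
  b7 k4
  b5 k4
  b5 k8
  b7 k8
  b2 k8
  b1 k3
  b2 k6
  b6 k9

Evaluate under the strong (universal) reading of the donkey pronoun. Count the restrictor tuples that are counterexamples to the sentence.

"it" takes "a keg" as antecedent — a donkey pronoun bound across the clause boundary.
Strong reading: for every (b,k) with filled(b,k), sealed(b,k).
Restrictor pairs: (b1,k3) ✓  (b2,k3) ✓  (b2,k5) ✓  (b3,k3) ✓  (b3,k9) ✓  (b4,k2) ✗  (b5,k4) ✓  (b5,k8) ✓  (b6,k1) ✗  (b6,k3) ✓  (b6,k7) ✓  (b6,k9) ✓  (b7,k3) ✗  (b7,k6) ✓  (b7,k7) ✗  (b7,k8) ✓  (b7,k9) ✓
Counterexamples (restrictor pairs failing the scope): 4.

4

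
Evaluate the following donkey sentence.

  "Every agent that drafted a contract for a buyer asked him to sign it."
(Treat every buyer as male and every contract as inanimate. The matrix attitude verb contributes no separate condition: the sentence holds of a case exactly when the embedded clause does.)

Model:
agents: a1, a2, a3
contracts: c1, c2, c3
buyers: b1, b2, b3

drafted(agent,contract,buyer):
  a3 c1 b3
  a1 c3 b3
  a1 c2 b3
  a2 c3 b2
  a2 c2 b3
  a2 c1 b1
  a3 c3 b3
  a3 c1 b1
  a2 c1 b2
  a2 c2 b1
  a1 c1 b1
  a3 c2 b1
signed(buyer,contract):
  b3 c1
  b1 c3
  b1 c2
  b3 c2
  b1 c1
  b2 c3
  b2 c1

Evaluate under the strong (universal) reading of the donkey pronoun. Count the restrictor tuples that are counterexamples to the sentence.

2

"him" takes "a buyer" as antecedent and "it" takes "a contract"; both are donkey pronouns co-varying with the restrictor.
Strong reading: for every (a,c,b) with drafted(a,c,b), signed(b,c).
Restrictor triples: (a1,c1,b1)→signed(b1,c1) ✓  (a1,c2,b3)→signed(b3,c2) ✓  (a1,c3,b3)→signed(b3,c3) ✗  (a2,c1,b1)→signed(b1,c1) ✓  (a2,c1,b2)→signed(b2,c1) ✓  (a2,c2,b1)→signed(b1,c2) ✓  (a2,c2,b3)→signed(b3,c2) ✓  (a2,c3,b2)→signed(b2,c3) ✓  (a3,c1,b1)→signed(b1,c1) ✓  (a3,c1,b3)→signed(b3,c1) ✓  (a3,c2,b1)→signed(b1,c2) ✓  (a3,c3,b3)→signed(b3,c3) ✗
Counterexamples (restrictor triples failing the scope): 2.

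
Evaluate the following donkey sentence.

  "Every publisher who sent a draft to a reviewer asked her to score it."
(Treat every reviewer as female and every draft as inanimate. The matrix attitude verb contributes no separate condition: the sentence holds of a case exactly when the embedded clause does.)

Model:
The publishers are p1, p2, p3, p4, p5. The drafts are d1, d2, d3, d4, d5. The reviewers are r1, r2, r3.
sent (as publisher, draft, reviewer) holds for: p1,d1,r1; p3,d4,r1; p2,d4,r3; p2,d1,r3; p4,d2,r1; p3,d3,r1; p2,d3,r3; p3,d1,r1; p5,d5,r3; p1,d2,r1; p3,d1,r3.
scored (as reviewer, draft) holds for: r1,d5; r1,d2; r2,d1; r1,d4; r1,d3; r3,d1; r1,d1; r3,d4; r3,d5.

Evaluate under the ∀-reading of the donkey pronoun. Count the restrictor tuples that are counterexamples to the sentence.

1

"her" takes "a reviewer" as antecedent and "it" takes "a draft"; both are donkey pronouns co-varying with the restrictor.
Strong reading: for every (p,d,r) with sent(p,d,r), scored(r,d).
Restrictor triples: (p1,d1,r1)→scored(r1,d1) ✓  (p1,d2,r1)→scored(r1,d2) ✓  (p2,d1,r3)→scored(r3,d1) ✓  (p2,d3,r3)→scored(r3,d3) ✗  (p2,d4,r3)→scored(r3,d4) ✓  (p3,d1,r1)→scored(r1,d1) ✓  (p3,d1,r3)→scored(r3,d1) ✓  (p3,d3,r1)→scored(r1,d3) ✓  (p3,d4,r1)→scored(r1,d4) ✓  (p4,d2,r1)→scored(r1,d2) ✓  (p5,d5,r3)→scored(r3,d5) ✓
Counterexamples (restrictor triples failing the scope): 1.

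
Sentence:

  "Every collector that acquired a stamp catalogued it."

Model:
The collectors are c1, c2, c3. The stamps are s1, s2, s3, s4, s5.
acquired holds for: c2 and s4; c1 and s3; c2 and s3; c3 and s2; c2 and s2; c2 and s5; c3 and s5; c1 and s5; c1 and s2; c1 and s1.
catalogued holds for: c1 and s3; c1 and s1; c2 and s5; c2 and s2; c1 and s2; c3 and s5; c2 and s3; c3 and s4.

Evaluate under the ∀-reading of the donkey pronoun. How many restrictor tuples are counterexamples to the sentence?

"it" takes "a stamp" as antecedent — a donkey pronoun bound across the clause boundary.
Strong reading: for every (c,s) with acquired(c,s), catalogued(c,s).
Restrictor pairs: (c1,s1) ✓  (c1,s2) ✓  (c1,s3) ✓  (c1,s5) ✗  (c2,s2) ✓  (c2,s3) ✓  (c2,s4) ✗  (c2,s5) ✓  (c3,s2) ✗  (c3,s5) ✓
Counterexamples (restrictor pairs failing the scope): 3.

3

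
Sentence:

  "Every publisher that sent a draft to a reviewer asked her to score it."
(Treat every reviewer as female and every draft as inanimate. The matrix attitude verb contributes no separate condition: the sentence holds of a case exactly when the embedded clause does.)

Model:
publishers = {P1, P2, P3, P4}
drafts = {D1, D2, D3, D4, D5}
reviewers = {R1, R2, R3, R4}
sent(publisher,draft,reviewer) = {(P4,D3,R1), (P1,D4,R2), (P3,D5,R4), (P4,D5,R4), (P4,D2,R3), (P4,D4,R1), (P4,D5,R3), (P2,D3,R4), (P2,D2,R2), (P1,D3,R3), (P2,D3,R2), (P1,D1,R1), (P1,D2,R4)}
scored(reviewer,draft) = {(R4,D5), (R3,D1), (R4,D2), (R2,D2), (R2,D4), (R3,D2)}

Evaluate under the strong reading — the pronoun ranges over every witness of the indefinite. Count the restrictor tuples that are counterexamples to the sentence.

"her" takes "a reviewer" as antecedent and "it" takes "a draft"; both are donkey pronouns co-varying with the restrictor.
Strong reading: for every (p,d,r) with sent(p,d,r), scored(r,d).
Restrictor triples: (P1,D1,R1)→scored(R1,D1) ✗  (P1,D2,R4)→scored(R4,D2) ✓  (P1,D3,R3)→scored(R3,D3) ✗  (P1,D4,R2)→scored(R2,D4) ✓  (P2,D2,R2)→scored(R2,D2) ✓  (P2,D3,R2)→scored(R2,D3) ✗  (P2,D3,R4)→scored(R4,D3) ✗  (P3,D5,R4)→scored(R4,D5) ✓  (P4,D2,R3)→scored(R3,D2) ✓  (P4,D3,R1)→scored(R1,D3) ✗  (P4,D4,R1)→scored(R1,D4) ✗  (P4,D5,R3)→scored(R3,D5) ✗  (P4,D5,R4)→scored(R4,D5) ✓
Counterexamples (restrictor triples failing the scope): 7.

7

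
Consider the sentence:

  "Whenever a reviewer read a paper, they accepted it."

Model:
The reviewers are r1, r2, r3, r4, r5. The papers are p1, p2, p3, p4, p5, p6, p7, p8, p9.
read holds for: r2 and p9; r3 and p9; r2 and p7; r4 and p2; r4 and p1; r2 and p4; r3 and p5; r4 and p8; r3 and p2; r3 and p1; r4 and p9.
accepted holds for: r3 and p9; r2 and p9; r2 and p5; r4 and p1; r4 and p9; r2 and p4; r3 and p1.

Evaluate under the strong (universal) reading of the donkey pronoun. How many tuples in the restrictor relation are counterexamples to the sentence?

5

"it" takes "a paper" as antecedent — a donkey pronoun bound across the clause boundary.
Strong reading: for every (r,p) with read(r,p), accepted(r,p).
Restrictor pairs: (r2,p4) ✓  (r2,p7) ✗  (r2,p9) ✓  (r3,p1) ✓  (r3,p2) ✗  (r3,p5) ✗  (r3,p9) ✓  (r4,p1) ✓  (r4,p2) ✗  (r4,p8) ✗  (r4,p9) ✓
Counterexamples (restrictor pairs failing the scope): 5.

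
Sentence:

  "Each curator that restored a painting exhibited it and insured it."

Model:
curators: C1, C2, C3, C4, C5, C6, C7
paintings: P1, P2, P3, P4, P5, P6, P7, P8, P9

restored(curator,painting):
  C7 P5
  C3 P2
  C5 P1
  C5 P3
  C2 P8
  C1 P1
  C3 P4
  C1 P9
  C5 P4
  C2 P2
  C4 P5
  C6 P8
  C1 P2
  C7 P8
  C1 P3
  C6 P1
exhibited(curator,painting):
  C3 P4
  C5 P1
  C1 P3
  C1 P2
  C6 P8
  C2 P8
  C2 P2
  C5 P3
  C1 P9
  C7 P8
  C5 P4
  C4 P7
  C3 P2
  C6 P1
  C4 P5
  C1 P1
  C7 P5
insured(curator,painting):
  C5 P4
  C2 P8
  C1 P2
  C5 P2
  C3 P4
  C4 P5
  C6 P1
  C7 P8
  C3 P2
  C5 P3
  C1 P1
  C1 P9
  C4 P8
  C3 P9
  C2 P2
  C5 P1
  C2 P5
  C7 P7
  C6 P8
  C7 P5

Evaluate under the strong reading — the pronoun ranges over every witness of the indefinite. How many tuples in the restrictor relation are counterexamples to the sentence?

"it" takes "a painting" as antecedent — a donkey pronoun bound across the clause boundary.
Strong reading: for every (c,p) with restored(c,p), exhibited(c,p) ∧ insured(c,p).
Restrictor pairs: (C1,P1) ✓  (C1,P2) ✓  (C1,P3) ✗  (C1,P9) ✓  (C2,P2) ✓  (C2,P8) ✓  (C3,P2) ✓  (C3,P4) ✓  (C4,P5) ✓  (C5,P1) ✓  (C5,P3) ✓  (C5,P4) ✓  (C6,P1) ✓  (C6,P8) ✓  (C7,P5) ✓  (C7,P8) ✓
Counterexamples (restrictor pairs failing the scope): 1.

1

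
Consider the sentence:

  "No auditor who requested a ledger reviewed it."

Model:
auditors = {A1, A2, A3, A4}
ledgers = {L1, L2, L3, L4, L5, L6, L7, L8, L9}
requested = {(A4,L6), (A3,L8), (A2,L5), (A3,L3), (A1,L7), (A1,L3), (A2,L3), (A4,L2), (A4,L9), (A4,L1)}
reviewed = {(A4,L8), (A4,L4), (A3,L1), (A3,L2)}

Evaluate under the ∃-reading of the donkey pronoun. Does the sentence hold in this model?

True

"it" takes "a ledger" as antecedent — a donkey pronoun bound across the clause boundary.
Truth condition: for no (a,l) with requested(a,l) does reviewed(a,l) hold.
Restrictor pairs — does the scope hold? (A1,L3):fails  (A1,L7):fails  (A2,L3):fails  (A2,L5):fails  (A3,L3):fails  (A3,L8):fails  (A4,L1):fails  (A4,L2):fails  (A4,L6):fails  (A4,L9):fails
Scope holds for no restrictor pair, so the sentence is true.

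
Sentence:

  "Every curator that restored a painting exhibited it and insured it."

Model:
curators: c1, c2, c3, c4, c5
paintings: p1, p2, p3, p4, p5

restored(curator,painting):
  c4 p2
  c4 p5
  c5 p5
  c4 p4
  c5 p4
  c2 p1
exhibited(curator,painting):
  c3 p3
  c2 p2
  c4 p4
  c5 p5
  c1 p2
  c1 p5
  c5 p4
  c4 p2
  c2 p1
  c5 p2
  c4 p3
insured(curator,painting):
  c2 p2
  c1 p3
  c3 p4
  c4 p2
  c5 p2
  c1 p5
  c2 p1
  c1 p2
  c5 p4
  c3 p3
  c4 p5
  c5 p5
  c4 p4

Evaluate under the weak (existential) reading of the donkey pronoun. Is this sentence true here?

True

"it" takes "a painting" as antecedent — a donkey pronoun bound across the clause boundary.
Weak reading: every curator c with some restored-painting has at least one restored-painting p such that exhibited(c,p) ∧ insured(c,p).
Per curator: c2:✓  c4:✓  c5:✓
Every curator in the restrictor has a witness.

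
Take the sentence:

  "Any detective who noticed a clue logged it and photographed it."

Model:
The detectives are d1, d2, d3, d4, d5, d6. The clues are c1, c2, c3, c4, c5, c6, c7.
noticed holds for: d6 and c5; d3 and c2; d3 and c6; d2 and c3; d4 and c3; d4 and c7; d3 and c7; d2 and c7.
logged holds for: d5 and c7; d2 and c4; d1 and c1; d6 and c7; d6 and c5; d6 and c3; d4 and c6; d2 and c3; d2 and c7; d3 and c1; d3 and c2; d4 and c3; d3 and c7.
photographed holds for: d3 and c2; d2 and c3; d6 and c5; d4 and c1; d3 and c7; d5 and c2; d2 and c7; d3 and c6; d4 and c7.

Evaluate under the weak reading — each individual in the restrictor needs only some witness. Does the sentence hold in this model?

False

"it" takes "a clue" as antecedent — a donkey pronoun bound across the clause boundary.
Weak reading: every detective d with some noticed-clue has at least one noticed-clue c such that logged(d,c) ∧ photographed(d,c).
Per detective: d2:✓  d3:✓  d4:✗  d6:✓
d4 has no witness among its noticed-clues.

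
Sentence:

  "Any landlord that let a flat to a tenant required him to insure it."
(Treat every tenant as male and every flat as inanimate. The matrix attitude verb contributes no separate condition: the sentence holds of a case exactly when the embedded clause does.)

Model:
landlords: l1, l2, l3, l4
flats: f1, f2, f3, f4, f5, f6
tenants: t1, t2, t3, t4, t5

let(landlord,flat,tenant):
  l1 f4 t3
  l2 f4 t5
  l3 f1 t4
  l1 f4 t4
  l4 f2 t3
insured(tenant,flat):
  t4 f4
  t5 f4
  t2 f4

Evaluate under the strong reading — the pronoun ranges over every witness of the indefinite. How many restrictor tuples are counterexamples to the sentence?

3

"him" takes "a tenant" as antecedent and "it" takes "a flat"; both are donkey pronouns co-varying with the restrictor.
Strong reading: for every (l,f,t) with let(l,f,t), insured(t,f).
Restrictor triples: (l1,f4,t3)→insured(t3,f4) ✗  (l1,f4,t4)→insured(t4,f4) ✓  (l2,f4,t5)→insured(t5,f4) ✓  (l3,f1,t4)→insured(t4,f1) ✗  (l4,f2,t3)→insured(t3,f2) ✗
Counterexamples (restrictor triples failing the scope): 3.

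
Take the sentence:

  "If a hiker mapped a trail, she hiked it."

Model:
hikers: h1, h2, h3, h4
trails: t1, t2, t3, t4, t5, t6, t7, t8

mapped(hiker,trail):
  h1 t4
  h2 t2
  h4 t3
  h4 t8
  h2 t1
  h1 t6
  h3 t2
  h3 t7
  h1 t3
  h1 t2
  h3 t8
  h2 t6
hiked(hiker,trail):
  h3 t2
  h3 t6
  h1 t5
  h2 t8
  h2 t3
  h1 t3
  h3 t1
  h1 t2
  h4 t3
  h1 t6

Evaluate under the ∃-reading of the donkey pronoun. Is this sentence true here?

"it" takes "a trail" as antecedent — a donkey pronoun bound across the clause boundary.
Weak reading: every hiker h with some mapped-trail has at least one mapped-trail t such that hiked(h,t).
Per hiker: h1:✓  h2:✗  h3:✓  h4:✓
h2 has no witness among its mapped-trails.

False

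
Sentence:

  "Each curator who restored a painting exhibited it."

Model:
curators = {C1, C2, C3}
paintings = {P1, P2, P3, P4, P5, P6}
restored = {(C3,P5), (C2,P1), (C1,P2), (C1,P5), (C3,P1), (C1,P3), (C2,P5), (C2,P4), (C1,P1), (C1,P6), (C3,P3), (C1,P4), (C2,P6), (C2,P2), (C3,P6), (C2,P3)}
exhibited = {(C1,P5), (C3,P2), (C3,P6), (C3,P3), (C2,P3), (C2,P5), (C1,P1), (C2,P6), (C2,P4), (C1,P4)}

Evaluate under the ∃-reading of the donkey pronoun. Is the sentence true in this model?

True

"it" takes "a painting" as antecedent — a donkey pronoun bound across the clause boundary.
Weak reading: every curator c with some restored-painting has at least one restored-painting p such that exhibited(c,p).
Per curator: C1:✓  C2:✓  C3:✓
Every curator in the restrictor has a witness.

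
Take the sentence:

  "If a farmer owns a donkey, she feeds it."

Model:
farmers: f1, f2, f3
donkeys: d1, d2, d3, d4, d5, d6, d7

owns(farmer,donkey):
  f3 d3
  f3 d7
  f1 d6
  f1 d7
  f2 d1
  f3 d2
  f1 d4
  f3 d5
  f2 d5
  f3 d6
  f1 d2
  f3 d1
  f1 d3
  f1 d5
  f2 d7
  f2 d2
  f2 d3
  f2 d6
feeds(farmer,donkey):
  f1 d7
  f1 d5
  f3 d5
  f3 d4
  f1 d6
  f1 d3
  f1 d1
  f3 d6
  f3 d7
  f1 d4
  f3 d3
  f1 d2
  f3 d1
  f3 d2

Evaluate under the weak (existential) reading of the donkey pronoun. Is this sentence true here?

"it" takes "a donkey" as antecedent — a donkey pronoun bound across the clause boundary.
Weak reading: every farmer f with some owns-donkey has at least one owns-donkey d such that feeds(f,d).
Per farmer: f1:✓  f2:✗  f3:✓
f2 has no witness among its owns-donkeys.

False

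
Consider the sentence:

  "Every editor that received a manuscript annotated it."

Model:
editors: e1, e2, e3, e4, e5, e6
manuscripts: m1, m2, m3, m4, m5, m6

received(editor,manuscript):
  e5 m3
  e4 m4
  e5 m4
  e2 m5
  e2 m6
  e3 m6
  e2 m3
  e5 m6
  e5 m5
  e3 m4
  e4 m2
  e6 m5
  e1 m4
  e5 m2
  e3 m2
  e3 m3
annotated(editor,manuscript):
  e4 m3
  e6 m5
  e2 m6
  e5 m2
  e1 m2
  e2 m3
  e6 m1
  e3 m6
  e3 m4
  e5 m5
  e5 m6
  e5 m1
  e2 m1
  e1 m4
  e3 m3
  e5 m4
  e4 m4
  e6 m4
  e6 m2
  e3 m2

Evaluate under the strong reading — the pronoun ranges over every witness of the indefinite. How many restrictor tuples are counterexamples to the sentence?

"it" takes "a manuscript" as antecedent — a donkey pronoun bound across the clause boundary.
Strong reading: for every (e,m) with received(e,m), annotated(e,m).
Restrictor pairs: (e1,m4) ✓  (e2,m3) ✓  (e2,m5) ✗  (e2,m6) ✓  (e3,m2) ✓  (e3,m3) ✓  (e3,m4) ✓  (e3,m6) ✓  (e4,m2) ✗  (e4,m4) ✓  (e5,m2) ✓  (e5,m3) ✗  (e5,m4) ✓  (e5,m5) ✓  (e5,m6) ✓  (e6,m5) ✓
Counterexamples (restrictor pairs failing the scope): 3.

3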